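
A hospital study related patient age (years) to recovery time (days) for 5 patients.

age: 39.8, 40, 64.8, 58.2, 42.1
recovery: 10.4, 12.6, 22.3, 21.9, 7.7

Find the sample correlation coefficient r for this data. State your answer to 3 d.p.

n = 5, Σx = 244.9, Σy = 74.9, Σx² = 12542.73, Σy² = 1303.11, Σxy = 3961.71
nΣxy − ΣxΣy = 19808.55 − 18343.01 = 1465.54
nΣx² − (Σx)² = 62713.65 − 59976.01 = 2737.64; nΣy² − (Σy)² = 6515.55 − 5610.01 = 905.54
r = 1465.54 / √(2737.64 × 905.54) = 1465.54 / 1574.4975 ≈ 0.931

0.931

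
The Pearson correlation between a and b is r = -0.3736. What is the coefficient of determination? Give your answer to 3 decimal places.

0.140

r² = (-0.3736)² = 0.140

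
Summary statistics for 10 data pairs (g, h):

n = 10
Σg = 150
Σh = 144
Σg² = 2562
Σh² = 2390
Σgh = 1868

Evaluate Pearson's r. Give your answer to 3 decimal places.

-0.929

r = (nΣgh − ΣgΣh) / √[(nΣg² − (Σg)²)(nΣh² − (Σh)²)]
Numerator: 10×1868 − 150×144 = -2920
Denominator: √[(25620 − 22500)(23900 − 20736)] = √[3120 × 3164] = 3141.9230
r = -2920 / 3141.9230 ≈ -0.929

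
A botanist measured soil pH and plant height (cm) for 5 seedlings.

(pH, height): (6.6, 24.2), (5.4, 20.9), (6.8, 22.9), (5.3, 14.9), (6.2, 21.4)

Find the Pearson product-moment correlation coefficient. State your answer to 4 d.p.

0.8067

n = 5, Σx = 30.3, Σy = 104.3, Σx² = 185.49, Σy² = 2226.83, Σxy = 639.95
nΣxy − ΣxΣy = 3199.75 − 3160.29 = 39.46
nΣx² − (Σx)² = 927.45 − 918.09 = 9.36; nΣy² − (Σy)² = 11134.15 − 10878.49 = 255.66
r = 39.46 / √(9.36 × 255.66) = 39.46 / 48.9181 ≈ 0.8067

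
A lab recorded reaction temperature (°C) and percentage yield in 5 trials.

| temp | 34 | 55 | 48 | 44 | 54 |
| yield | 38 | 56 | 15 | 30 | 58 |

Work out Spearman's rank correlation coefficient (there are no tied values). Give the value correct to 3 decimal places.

Rank temp: 1, 5, 3, 2, 4
Rank yield: 3, 4, 1, 2, 5
d = rank(temp) − rank(yield): -2, 1, 2, 0, -1; Σd² = 10
ρ = 1 − 6Σd² / [n(n²−1)] = 1 − 6×10 / (5×24) = 1 − 60/120 ≈ 0.500

0.500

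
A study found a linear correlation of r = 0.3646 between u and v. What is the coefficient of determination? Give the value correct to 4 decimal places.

r² = (0.3646)² = 0.1329

0.1329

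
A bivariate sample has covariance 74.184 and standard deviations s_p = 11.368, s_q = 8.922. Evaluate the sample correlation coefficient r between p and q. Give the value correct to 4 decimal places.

0.7314

r = Cov(p,q) / (s_p · s_q) = 74.184 / (11.368 × 8.922)
  = 74.184 / 101.4253 ≈ 0.7314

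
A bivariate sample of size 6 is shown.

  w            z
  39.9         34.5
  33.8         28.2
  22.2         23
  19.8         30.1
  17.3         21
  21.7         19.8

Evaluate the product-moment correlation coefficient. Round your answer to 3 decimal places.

0.742

n = 6, Σw = 154.7, Σz = 156.6, Σw² = 4389.51, Σz² = 4253.54, Σwz = 4229.25
nΣwz − ΣwΣz = 25375.5 − 24226.02 = 1149.48
nΣw² − (Σw)² = 26337.06 − 23932.09 = 2404.97; nΣz² − (Σz)² = 25521.24 − 24523.56 = 997.68
r = 1149.48 / √(2404.97 × 997.68) = 1149.48 / 1548.9966 ≈ 0.742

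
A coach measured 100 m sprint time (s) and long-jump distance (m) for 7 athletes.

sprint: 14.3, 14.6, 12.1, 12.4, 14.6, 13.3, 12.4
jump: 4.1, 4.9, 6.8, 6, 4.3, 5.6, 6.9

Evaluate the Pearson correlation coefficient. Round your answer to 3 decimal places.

-0.932

n = 7, Σx = 93.7, Σy = 38.6, Σx² = 1261.63, Σy² = 220.52, Σxy = 509.67
nΣxy − ΣxΣy = 3567.69 − 3616.82 = -49.13
nΣx² − (Σx)² = 8831.41 − 8779.69 = 51.72; nΣy² − (Σy)² = 1543.64 − 1489.96 = 53.68
r = -49.13 / √(51.72 × 53.68) = -49.13 / 52.6909 ≈ -0.932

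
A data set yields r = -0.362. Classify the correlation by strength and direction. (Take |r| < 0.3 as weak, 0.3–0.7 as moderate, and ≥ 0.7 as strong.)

moderate negative

r = -0.362 < 0 so the relationship is negative.
|r| = 0.362, which falls in the moderate range.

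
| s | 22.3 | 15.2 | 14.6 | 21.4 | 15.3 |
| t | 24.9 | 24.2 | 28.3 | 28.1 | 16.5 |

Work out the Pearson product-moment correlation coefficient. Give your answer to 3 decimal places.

n = 5, Σs = 88.8, Σt = 122, Σs² = 1633.54, Σt² = 3068.4, Σst = 2190.08
nΣst − ΣsΣt = 10950.4 − 10833.6 = 116.8
nΣs² − (Σs)² = 8167.7 − 7885.44 = 282.26; nΣt² − (Σt)² = 15342 − 14884 = 458
r = 116.8 / √(282.26 × 458) = 116.8 / 359.5484 ≈ 0.325

0.325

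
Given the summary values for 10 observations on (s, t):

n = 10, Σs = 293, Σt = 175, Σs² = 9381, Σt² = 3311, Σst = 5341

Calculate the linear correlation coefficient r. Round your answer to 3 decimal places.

r = (nΣst − ΣsΣt) / √[(nΣs² − (Σs)²)(nΣt² − (Σt)²)]
Numerator: 10×5341 − 293×175 = 2135
Denominator: √[(93810 − 85849)(33110 − 30625)] = √[7961 × 2485] = 4447.8180
r = 2135 / 4447.8180 ≈ 0.480

0.480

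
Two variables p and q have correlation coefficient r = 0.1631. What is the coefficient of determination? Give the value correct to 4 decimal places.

r² = (0.1631)² = 0.0266

0.0266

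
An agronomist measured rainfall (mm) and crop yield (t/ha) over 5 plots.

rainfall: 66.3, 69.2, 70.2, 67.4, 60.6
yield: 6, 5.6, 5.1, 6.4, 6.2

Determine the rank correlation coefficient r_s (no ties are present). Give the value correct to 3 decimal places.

-0.700

Rank rainfall: 2, 4, 5, 3, 1
Rank yield: 3, 2, 1, 5, 4
d = rank(rainfall) − rank(yield): -1, 2, 4, -2, -3; Σd² = 34
ρ = 1 − 6Σd² / [n(n²−1)] = 1 − 6×34 / (5×24) = 1 − 204/120 ≈ -0.700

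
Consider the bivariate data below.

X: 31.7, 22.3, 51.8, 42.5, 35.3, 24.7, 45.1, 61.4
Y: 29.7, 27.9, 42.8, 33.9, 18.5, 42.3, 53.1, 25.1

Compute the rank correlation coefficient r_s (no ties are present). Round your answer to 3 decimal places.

Rank X: 3, 1, 7, 5, 4, 2, 6, 8
Rank Y: 4, 3, 7, 5, 1, 6, 8, 2
d = rank(X) − rank(Y): -1, -2, 0, 0, 3, -4, -2, 6; Σd² = 70
ρ = 1 − 6Σd² / [n(n²−1)] = 1 − 6×70 / (8×63) = 1 − 420/504 ≈ 0.167

0.167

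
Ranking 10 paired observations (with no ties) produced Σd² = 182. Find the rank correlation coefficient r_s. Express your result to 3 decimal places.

-0.103

ρ = 1 − 6Σd² / [n(n²−1)] = 1 − 6×182 / (10×99)
  = 1 − 1092/990 = 1 − 1.1030 ≈ -0.103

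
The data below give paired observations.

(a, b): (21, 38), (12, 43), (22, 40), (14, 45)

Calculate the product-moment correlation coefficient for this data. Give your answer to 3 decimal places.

-0.848

n = 4, Σa = 69, Σb = 166, Σa² = 1265, Σb² = 6918, Σab = 2824
nΣab − ΣaΣb = 11296 − 11454 = -158
nΣa² − (Σa)² = 5060 − 4761 = 299; nΣb² − (Σb)² = 27672 − 27556 = 116
r = -158 / √(299 × 116) = -158 / 186.2364 ≈ -0.848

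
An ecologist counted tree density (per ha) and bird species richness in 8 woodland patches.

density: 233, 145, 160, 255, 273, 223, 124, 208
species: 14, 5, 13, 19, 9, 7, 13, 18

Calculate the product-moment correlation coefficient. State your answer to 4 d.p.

0.2280

n = 8, Σx = 1621, Σy = 98, Σx² = 348837, Σy² = 1374, Σxy = 20286
nΣxy − ΣxΣy = 162288 − 158858 = 3430
nΣx² − (Σx)² = 2790696 − 2627641 = 163055; nΣy² − (Σy)² = 10992 − 9604 = 1388
r = 3430 / √(163055 × 1388) = 3430 / 15043.9470 ≈ 0.2280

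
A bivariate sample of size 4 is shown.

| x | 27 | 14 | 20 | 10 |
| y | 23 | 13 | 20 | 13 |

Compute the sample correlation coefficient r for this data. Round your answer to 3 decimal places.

n = 4, Σx = 71, Σy = 69, Σx² = 1425, Σy² = 1267, Σxy = 1333
nΣxy − ΣxΣy = 5332 − 4899 = 433
nΣx² − (Σx)² = 5700 − 5041 = 659; nΣy² − (Σy)² = 5068 − 4761 = 307
r = 433 / √(659 × 307) = 433 / 449.7922 ≈ 0.963

0.963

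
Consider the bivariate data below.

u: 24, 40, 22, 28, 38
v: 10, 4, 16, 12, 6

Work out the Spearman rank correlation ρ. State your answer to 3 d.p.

Rank u: 2, 5, 1, 3, 4
Rank v: 3, 1, 5, 4, 2
d = rank(u) − rank(v): -1, 4, -4, -1, 2; Σd² = 38
ρ = 1 − 6Σd² / [n(n²−1)] = 1 − 6×38 / (5×24) = 1 − 228/120 ≈ -0.900

-0.900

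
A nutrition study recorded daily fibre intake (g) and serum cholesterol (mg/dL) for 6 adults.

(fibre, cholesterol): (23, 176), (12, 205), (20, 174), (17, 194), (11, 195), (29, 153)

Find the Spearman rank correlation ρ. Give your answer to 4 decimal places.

-0.8857

Rank fibre: 5, 2, 4, 3, 1, 6
Rank cholesterol: 3, 6, 2, 4, 5, 1
d = rank(fibre) − rank(cholesterol): 2, -4, 2, -1, -4, 5; Σd² = 66
ρ = 1 − 6Σd² / [n(n²−1)] = 1 − 6×66 / (6×35) = 1 − 396/210 ≈ -0.8857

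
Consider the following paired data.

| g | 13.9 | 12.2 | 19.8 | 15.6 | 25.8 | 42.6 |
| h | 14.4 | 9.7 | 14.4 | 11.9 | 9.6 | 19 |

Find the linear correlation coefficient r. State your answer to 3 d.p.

0.672

n = 6, Σg = 129.9, Σh = 79, Σg² = 3457.85, Σh² = 1103.58, Σgh = 1846.34
nΣgh − ΣgΣh = 11078.04 − 10262.1 = 815.94
nΣg² − (Σg)² = 20747.1 − 16874.01 = 3873.09; nΣh² − (Σh)² = 6621.48 − 6241 = 380.48
r = 815.94 / √(3873.09 × 380.48) = 815.94 / 1213.9330 ≈ 0.672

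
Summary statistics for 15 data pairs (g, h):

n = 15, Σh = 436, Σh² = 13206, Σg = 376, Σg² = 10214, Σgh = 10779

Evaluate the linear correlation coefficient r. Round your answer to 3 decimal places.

-0.231

r = (nΣgh − ΣgΣh) / √[(nΣg² − (Σg)²)(nΣh² − (Σh)²)]
Numerator: 15×10779 − 376×436 = -2251
Denominator: √[(153210 − 141376)(198090 − 190096)] = √[11834 × 7994] = 9726.3043
r = -2251 / 9726.3043 ≈ -0.231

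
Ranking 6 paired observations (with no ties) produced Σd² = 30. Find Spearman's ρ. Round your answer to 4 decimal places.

ρ = 1 − 6Σd² / [n(n²−1)] = 1 − 6×30 / (6×35)
  = 1 − 180/210 = 1 − 0.85714 ≈ 0.1429

0.1429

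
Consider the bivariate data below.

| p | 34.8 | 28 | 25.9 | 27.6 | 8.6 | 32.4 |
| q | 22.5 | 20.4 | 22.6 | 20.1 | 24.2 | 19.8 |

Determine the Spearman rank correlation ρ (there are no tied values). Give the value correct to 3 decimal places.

Rank p: 6, 4, 2, 3, 1, 5
Rank q: 4, 3, 5, 2, 6, 1
d = rank(p) − rank(q): 2, 1, -3, 1, -5, 4; Σd² = 56
ρ = 1 − 6Σd² / [n(n²−1)] = 1 − 6×56 / (6×35) = 1 − 336/210 ≈ -0.600

-0.600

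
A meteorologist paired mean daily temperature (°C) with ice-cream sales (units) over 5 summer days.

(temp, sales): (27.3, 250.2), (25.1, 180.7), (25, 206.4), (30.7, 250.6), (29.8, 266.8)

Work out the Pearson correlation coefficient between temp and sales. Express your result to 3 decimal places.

0.857

n = 5, Σx = 137.9, Σy = 1154.7, Σx² = 3830.83, Σy² = 271836.09, Σxy = 32170.09
nΣxy − ΣxΣy = 160850.45 − 159233.13 = 1617.32
nΣx² − (Σx)² = 19154.15 − 19016.41 = 137.74; nΣy² − (Σy)² = 1359180.45 − 1333332.09 = 25848.36
r = 1617.32 / √(137.74 × 25848.36) = 1617.32 / 1886.8898 ≈ 0.857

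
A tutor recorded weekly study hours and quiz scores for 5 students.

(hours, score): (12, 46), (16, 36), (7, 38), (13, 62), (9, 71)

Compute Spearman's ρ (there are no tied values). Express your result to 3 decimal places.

Rank hours: 3, 5, 1, 4, 2
Rank score: 3, 1, 2, 4, 5
d = rank(hours) − rank(score): 0, 4, -1, 0, -3; Σd² = 26
ρ = 1 − 6Σd² / [n(n²−1)] = 1 − 6×26 / (5×24) = 1 − 156/120 ≈ -0.300

-0.300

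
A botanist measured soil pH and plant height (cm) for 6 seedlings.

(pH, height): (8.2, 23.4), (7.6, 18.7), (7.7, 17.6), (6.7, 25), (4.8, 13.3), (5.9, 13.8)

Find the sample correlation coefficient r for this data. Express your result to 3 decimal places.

n = 6, Σx = 40.9, Σy = 111.8, Σx² = 287.03, Σy² = 2199.34, Σxy = 782.28
nΣxy − ΣxΣy = 4693.68 − 4572.62 = 121.06
nΣx² − (Σx)² = 1722.18 − 1672.81 = 49.37; nΣy² − (Σy)² = 13196.04 − 12499.24 = 696.8
r = 121.06 / √(49.37 × 696.8) = 121.06 / 185.4751 ≈ 0.653

0.653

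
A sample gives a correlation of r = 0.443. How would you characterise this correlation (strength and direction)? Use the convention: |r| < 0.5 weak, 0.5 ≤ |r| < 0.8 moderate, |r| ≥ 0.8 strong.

weak positive

r = 0.443 > 0 so the relationship is positive.
|r| = 0.443, which falls in the weak range.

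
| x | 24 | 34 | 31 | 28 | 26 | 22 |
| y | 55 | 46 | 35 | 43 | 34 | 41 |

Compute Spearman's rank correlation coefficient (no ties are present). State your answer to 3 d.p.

Rank x: 2, 6, 5, 4, 3, 1
Rank y: 6, 5, 2, 4, 1, 3
d = rank(x) − rank(y): -4, 1, 3, 0, 2, -2; Σd² = 34
ρ = 1 − 6Σd² / [n(n²−1)] = 1 − 6×34 / (6×35) = 1 − 204/210 ≈ 0.029

0.029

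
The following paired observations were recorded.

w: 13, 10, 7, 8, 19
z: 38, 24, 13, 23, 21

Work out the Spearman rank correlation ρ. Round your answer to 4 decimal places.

0.4000

Rank w: 4, 3, 1, 2, 5
Rank z: 5, 4, 1, 3, 2
d = rank(w) − rank(z): -1, -1, 0, -1, 3; Σd² = 12
ρ = 1 − 6Σd² / [n(n²−1)] = 1 − 6×12 / (5×24) = 1 − 72/120 ≈ 0.4000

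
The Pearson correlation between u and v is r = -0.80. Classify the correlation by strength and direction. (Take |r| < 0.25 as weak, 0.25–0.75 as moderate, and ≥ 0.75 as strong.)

r = -0.80 < 0 so the relationship is negative.
|r| = 0.80, which falls in the strong range.

strong negative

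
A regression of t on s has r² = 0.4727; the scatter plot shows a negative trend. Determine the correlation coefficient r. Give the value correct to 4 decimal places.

|r| = √0.4727 = 0.6875
The association is negative, so r = −0.6875.

-0.6875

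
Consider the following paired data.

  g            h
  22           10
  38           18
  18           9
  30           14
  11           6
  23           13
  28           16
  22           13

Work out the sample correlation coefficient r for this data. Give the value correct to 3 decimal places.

0.945

n = 8, Σg = 192, Σh = 99, Σg² = 5070, Σh² = 1331, Σgh = 2585
nΣgh − ΣgΣh = 20680 − 19008 = 1672
nΣg² − (Σg)² = 40560 − 36864 = 3696; nΣh² − (Σh)² = 10648 − 9801 = 847
r = 1672 / √(3696 × 847) = 1672 / 1769.3253 ≈ 0.945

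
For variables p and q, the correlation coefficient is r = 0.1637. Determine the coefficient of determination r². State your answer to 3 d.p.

0.027

r² = (0.1637)² = 0.027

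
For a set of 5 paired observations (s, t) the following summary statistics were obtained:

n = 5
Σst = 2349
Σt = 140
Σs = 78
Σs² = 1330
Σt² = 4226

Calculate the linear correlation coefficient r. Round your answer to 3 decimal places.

r = (nΣst − ΣsΣt) / √[(nΣs² − (Σs)²)(nΣt² − (Σt)²)]
Numerator: 5×2349 − 78×140 = 825
Denominator: √[(6650 − 6084)(21130 − 19600)] = √[566 × 1530] = 930.5805
r = 825 / 930.5805 ≈ 0.887

0.887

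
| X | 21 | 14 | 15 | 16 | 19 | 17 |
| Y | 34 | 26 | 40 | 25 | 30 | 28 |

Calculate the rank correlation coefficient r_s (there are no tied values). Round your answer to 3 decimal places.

0.314

Rank X: 6, 1, 2, 3, 5, 4
Rank Y: 5, 2, 6, 1, 4, 3
d = rank(X) − rank(Y): 1, -1, -4, 2, 1, 1; Σd² = 24
ρ = 1 − 6Σd² / [n(n²−1)] = 1 − 6×24 / (6×35) = 1 − 144/210 ≈ 0.314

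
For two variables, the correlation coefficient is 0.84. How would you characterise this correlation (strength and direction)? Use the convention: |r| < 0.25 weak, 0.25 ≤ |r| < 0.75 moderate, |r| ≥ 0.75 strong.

r = 0.84 > 0 so the relationship is positive.
|r| = 0.84, which falls in the strong range.

strong positive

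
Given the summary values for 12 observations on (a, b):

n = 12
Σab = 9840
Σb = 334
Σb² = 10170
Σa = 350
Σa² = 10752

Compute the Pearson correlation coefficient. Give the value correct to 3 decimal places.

0.143

r = (nΣab − ΣaΣb) / √[(nΣa² − (Σa)²)(nΣb² − (Σb)²)]
Numerator: 12×9840 − 350×334 = 1180
Denominator: √[(129024 − 122500)(122040 − 111556)] = √[6524 × 10484] = 8270.2851
r = 1180 / 8270.2851 ≈ 0.143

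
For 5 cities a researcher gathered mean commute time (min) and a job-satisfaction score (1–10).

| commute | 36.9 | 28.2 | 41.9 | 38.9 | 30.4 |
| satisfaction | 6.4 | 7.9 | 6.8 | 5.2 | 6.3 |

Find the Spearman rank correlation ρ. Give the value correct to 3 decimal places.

-0.300

Rank commute: 3, 1, 5, 4, 2
Rank satisfaction: 3, 5, 4, 1, 2
d = rank(commute) − rank(satisfaction): 0, -4, 1, 3, 0; Σd² = 26
ρ = 1 − 6Σd² / [n(n²−1)] = 1 − 6×26 / (5×24) = 1 − 156/120 ≈ -0.300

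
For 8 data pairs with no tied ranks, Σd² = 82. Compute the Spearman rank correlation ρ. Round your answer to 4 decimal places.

ρ = 1 − 6Σd² / [n(n²−1)] = 1 − 6×82 / (8×63)
  = 1 − 492/504 = 1 − 0.97619 ≈ 0.0238

0.0238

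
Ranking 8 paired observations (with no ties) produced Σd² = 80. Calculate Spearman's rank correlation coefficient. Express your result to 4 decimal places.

0.0476

ρ = 1 − 6Σd² / [n(n²−1)] = 1 − 6×80 / (8×63)
  = 1 − 480/504 = 1 − 0.95238 ≈ 0.0476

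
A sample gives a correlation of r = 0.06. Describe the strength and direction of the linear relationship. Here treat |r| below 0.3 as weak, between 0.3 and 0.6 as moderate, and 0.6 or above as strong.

weak positive

r = 0.06 > 0 so the relationship is positive.
|r| = 0.06, which falls in the weak range.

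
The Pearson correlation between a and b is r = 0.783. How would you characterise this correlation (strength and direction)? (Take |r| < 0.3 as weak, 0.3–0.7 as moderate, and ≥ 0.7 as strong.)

strong positive

r = 0.783 > 0 so the relationship is positive.
|r| = 0.783, which falls in the strong range.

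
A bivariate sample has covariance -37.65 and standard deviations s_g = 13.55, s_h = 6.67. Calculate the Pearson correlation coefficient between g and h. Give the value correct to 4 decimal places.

r = Cov(g,h) / (s_g · s_h) = -37.65 / (13.55 × 6.67)
  = -37.65 / 90.3785 ≈ -0.4166

-0.4166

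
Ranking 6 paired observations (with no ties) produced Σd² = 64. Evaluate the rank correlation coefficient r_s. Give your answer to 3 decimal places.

-0.829

ρ = 1 − 6Σd² / [n(n²−1)] = 1 − 6×64 / (6×35)
  = 1 − 384/210 = 1 − 1.8286 ≈ -0.829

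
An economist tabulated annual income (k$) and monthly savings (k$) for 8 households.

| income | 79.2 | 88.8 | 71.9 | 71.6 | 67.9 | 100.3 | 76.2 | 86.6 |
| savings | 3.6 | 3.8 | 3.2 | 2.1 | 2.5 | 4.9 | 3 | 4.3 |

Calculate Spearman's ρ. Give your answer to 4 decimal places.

Rank income: 5, 7, 3, 2, 1, 8, 4, 6
Rank savings: 5, 6, 4, 1, 2, 8, 3, 7
d = rank(income) − rank(savings): 0, 1, -1, 1, -1, 0, 1, -1; Σd² = 6
ρ = 1 − 6Σd² / [n(n²−1)] = 1 − 6×6 / (8×63) = 1 − 36/504 ≈ 0.9286

0.9286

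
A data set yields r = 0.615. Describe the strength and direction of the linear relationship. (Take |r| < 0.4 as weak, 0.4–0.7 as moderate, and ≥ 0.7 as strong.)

r = 0.615 > 0 so the relationship is positive.
|r| = 0.615, which falls in the moderate range.

moderate positive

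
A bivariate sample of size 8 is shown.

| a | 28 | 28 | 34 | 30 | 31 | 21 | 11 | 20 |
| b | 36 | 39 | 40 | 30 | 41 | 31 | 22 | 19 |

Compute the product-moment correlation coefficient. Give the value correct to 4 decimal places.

n = 8, Σa = 203, Σb = 258, Σa² = 5547, Σb² = 8804, Σab = 6904
nΣab − ΣaΣb = 55232 − 52374 = 2858
nΣa² − (Σa)² = 44376 − 41209 = 3167; nΣb² − (Σb)² = 70432 − 66564 = 3868
r = 2858 / √(3167 × 3868) = 2858 / 3499.9937 ≈ 0.8166

0.8166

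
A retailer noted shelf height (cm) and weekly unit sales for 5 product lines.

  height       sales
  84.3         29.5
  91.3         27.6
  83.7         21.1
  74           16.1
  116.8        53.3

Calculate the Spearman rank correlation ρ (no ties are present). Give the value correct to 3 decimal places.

Rank height: 3, 4, 2, 1, 5
Rank sales: 4, 3, 2, 1, 5
d = rank(height) − rank(sales): -1, 1, 0, 0, 0; Σd² = 2
ρ = 1 − 6Σd² / [n(n²−1)] = 1 − 6×2 / (5×24) = 1 − 12/120 ≈ 0.900

0.900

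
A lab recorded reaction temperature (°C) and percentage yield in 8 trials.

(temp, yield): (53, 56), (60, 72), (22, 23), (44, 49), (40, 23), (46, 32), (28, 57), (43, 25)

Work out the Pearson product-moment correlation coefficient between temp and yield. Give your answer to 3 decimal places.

n = 8, Σx = 336, Σy = 337, Σx² = 15178, Σy² = 16677, Σxy = 15013
nΣxy − ΣxΣy = 120104 − 113232 = 6872
nΣx² − (Σx)² = 121424 − 112896 = 8528; nΣy² − (Σy)² = 133416 − 113569 = 19847
r = 6872 / √(8528 × 19847) = 6872 / 13009.8123 ≈ 0.528

0.528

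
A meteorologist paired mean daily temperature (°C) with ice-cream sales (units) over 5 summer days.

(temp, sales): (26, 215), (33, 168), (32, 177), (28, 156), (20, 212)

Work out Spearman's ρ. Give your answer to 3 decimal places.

Rank temp: 2, 5, 4, 3, 1
Rank sales: 5, 2, 3, 1, 4
d = rank(temp) − rank(sales): -3, 3, 1, 2, -3; Σd² = 32
ρ = 1 − 6Σd² / [n(n²−1)] = 1 − 6×32 / (5×24) = 1 − 192/120 ≈ -0.600

-0.600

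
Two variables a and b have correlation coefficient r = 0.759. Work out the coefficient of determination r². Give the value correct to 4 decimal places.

0.5761

r² = (0.759)² = 0.5761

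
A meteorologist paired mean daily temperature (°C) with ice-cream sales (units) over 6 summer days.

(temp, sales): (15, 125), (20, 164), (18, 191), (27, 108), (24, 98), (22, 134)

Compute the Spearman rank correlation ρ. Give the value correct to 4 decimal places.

-0.6000

Rank temp: 1, 3, 2, 6, 5, 4
Rank sales: 3, 5, 6, 2, 1, 4
d = rank(temp) − rank(sales): -2, -2, -4, 4, 4, 0; Σd² = 56
ρ = 1 − 6Σd² / [n(n²−1)] = 1 − 6×56 / (6×35) = 1 − 336/210 ≈ -0.6000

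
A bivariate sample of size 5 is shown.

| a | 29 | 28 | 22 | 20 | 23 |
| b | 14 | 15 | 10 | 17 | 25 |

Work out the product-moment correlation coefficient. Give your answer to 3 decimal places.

n = 5, Σa = 122, Σb = 81, Σa² = 3038, Σb² = 1435, Σab = 1961
nΣab − ΣaΣb = 9805 − 9882 = -77
nΣa² − (Σa)² = 15190 − 14884 = 306; nΣb² − (Σb)² = 7175 − 6561 = 614
r = -77 / √(306 × 614) = -77 / 433.4559 ≈ -0.178

-0.178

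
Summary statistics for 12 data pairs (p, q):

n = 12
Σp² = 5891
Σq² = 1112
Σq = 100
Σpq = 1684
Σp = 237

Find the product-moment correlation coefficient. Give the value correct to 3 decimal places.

-0.501

r = (nΣpq − ΣpΣq) / √[(nΣp² − (Σp)²)(nΣq² − (Σq)²)]
Numerator: 12×1684 − 237×100 = -3492
Denominator: √[(70692 − 56169)(13344 − 10000)] = √[14523 × 3344] = 6968.8530
r = -3492 / 6968.8530 ≈ -0.501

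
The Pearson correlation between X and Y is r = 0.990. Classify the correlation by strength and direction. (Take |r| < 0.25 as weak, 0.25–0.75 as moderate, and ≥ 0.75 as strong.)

strong positive

r = 0.990 > 0 so the relationship is positive.
|r| = 0.990, which falls in the strong range.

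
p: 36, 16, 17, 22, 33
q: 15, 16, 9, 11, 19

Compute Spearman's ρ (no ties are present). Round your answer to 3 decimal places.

0.200

Rank p: 5, 1, 2, 3, 4
Rank q: 3, 4, 1, 2, 5
d = rank(p) − rank(q): 2, -3, 1, 1, -1; Σd² = 16
ρ = 1 − 6Σd² / [n(n²−1)] = 1 − 6×16 / (5×24) = 1 − 96/120 ≈ 0.200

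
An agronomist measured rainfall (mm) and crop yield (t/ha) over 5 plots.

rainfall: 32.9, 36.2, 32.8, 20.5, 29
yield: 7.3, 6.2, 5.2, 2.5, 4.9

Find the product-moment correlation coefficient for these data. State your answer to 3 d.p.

n = 5, Σx = 151.4, Σy = 26.1, Σx² = 4729.94, Σy² = 149.03, Σxy = 828.52
nΣxy − ΣxΣy = 4142.6 − 3951.54 = 191.06
nΣx² − (Σx)² = 23649.7 − 22921.96 = 727.74; nΣy² − (Σy)² = 745.15 − 681.21 = 63.94
r = 191.06 / √(727.74 × 63.94) = 191.06 / 215.7121 ≈ 0.886

0.886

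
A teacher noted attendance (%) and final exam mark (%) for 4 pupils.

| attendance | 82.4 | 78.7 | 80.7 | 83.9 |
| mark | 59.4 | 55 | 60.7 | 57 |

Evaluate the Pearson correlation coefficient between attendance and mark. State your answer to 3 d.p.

0.300

n = 4, Σx = 325.7, Σy = 232.1, Σx² = 26535.15, Σy² = 13486.85, Σxy = 18903.85
nΣxy − ΣxΣy = 75615.4 − 75594.97 = 20.43
nΣx² − (Σx)² = 106140.6 − 106080.49 = 60.11; nΣy² − (Σy)² = 53947.4 − 53870.41 = 76.99
r = 20.43 / √(60.11 × 76.99) = 20.43 / 68.0284 ≈ 0.300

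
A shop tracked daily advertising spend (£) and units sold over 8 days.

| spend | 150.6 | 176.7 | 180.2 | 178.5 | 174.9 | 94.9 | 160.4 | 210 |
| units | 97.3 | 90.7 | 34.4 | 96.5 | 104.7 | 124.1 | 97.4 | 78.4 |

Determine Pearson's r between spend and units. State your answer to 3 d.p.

n = 8, Σx = 1326.2, Σy = 723.5, Σx² = 227661.72, Σy² = 70185.61, Σxy = 116280.28
nΣxy − ΣxΣy = 930242.24 − 959505.7 = -29263.46
nΣx² − (Σx)² = 1821293.76 − 1758806.44 = 62487.32; nΣy² − (Σy)² = 561484.88 − 523452.25 = 38032.63
r = -29263.46 / √(62487.32 × 38032.63) = -29263.46 / 48749.9448 ≈ -0.600

-0.600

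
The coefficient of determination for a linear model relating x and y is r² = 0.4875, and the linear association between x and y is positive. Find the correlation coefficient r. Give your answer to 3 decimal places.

|r| = √0.4875 = 0.698
The association is positive, so r = 0.698.

0.698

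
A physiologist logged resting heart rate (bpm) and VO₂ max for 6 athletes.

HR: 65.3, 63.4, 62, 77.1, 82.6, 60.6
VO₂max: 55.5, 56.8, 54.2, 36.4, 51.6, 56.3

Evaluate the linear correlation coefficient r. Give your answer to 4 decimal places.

-0.6331

n = 6, Σx = 411, Σy = 310.8, Σx² = 28567.18, Σy² = 16401.34, Σxy = 21066.05
nΣxy − ΣxΣy = 126396.3 − 127738.8 = -1342.5
nΣx² − (Σx)² = 171403.08 − 168921 = 2482.08; nΣy² − (Σy)² = 98408.04 − 96596.64 = 1811.4
r = -1342.5 / √(2482.08 × 1811.4) = -1342.5 / 2120.3867 ≈ -0.6331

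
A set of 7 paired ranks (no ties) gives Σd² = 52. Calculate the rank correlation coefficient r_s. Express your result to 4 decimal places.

0.0714

ρ = 1 − 6Σd² / [n(n²−1)] = 1 − 6×52 / (7×48)
  = 1 − 312/336 = 1 − 0.92857 ≈ 0.0714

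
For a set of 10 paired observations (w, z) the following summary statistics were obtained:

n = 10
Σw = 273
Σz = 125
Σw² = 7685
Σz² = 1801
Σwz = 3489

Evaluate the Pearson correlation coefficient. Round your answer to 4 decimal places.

0.3251

r = (nΣwz − ΣwΣz) / √[(nΣw² − (Σw)²)(nΣz² − (Σz)²)]
Numerator: 10×3489 − 273×125 = 765
Denominator: √[(76850 − 74529)(18010 − 15625)] = √[2321 × 2385] = 2352.7824
r = 765 / 2352.7824 ≈ 0.3251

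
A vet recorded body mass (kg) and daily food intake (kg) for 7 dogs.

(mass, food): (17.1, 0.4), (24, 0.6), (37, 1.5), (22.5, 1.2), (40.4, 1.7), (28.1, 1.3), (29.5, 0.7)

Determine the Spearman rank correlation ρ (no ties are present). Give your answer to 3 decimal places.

Rank mass: 1, 3, 6, 2, 7, 4, 5
Rank food: 1, 2, 6, 4, 7, 5, 3
d = rank(mass) − rank(food): 0, 1, 0, -2, 0, -1, 2; Σd² = 10
ρ = 1 − 6Σd² / [n(n²−1)] = 1 − 6×10 / (7×48) = 1 − 60/336 ≈ 0.821

0.821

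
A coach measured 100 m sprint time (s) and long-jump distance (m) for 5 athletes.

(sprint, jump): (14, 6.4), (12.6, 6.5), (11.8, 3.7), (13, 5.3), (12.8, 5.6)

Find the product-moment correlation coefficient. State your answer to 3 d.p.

n = 5, Σx = 64.2, Σy = 27.5, Σx² = 826.84, Σy² = 156.35, Σxy = 355.74
nΣxy − ΣxΣy = 1778.7 − 1765.5 = 13.2
nΣx² − (Σx)² = 4134.2 − 4121.64 = 12.56; nΣy² − (Σy)² = 781.75 − 756.25 = 25.5
r = 13.2 / √(12.56 × 25.5) = 13.2 / 17.8964 ≈ 0.738

0.738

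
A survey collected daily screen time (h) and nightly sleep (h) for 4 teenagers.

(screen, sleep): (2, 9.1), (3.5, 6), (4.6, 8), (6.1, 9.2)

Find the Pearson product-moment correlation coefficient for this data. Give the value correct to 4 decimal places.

n = 4, Σx = 16.2, Σy = 32.3, Σx² = 74.62, Σy² = 267.45, Σxy = 132.12
nΣxy − ΣxΣy = 528.48 − 523.26 = 5.22
nΣx² − (Σx)² = 298.48 − 262.44 = 36.04; nΣy² − (Σy)² = 1069.8 − 1043.29 = 26.51
r = 5.22 / √(36.04 × 26.51) = 5.22 / 30.9099 ≈ 0.1689

0.1689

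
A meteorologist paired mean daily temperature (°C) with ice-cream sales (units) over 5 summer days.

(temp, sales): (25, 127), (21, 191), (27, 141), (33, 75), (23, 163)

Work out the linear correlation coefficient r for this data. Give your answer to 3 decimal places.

-0.959

n = 5, Σx = 129, Σy = 697, Σx² = 3413, Σy² = 104685, Σxy = 17217
nΣxy − ΣxΣy = 86085 − 89913 = -3828
nΣx² − (Σx)² = 17065 − 16641 = 424; nΣy² − (Σy)² = 523425 − 485809 = 37616
r = -3828 / √(424 × 37616) = -3828 / 3993.6429 ≈ -0.959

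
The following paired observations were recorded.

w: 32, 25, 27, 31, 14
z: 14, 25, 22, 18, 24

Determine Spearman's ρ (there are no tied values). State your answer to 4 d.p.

-0.9000

Rank w: 5, 2, 3, 4, 1
Rank z: 1, 5, 3, 2, 4
d = rank(w) − rank(z): 4, -3, 0, 2, -3; Σd² = 38
ρ = 1 − 6Σd² / [n(n²−1)] = 1 − 6×38 / (5×24) = 1 − 228/120 ≈ -0.9000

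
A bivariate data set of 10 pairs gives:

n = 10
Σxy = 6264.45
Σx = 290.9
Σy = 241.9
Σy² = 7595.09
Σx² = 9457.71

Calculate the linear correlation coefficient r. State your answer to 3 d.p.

r = (nΣxy − ΣxΣy) / √[(nΣx² − (Σx)²)(nΣy² − (Σy)²)]
Numerator: 10×6264.45 − 290.9×241.9 = -7724.21
Denominator: √[(94577.1 − 84622.81)(75950.9 − 58515.61)] = √[9954.29 × 17435.29] = 13174.0629
r = -7724.21 / 13174.0629 ≈ -0.586

-0.586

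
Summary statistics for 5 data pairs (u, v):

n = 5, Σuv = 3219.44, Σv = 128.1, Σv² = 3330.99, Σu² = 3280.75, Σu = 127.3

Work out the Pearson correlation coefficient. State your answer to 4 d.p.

-0.9514

r = (nΣuv − ΣuΣv) / √[(nΣu² − (Σu)²)(nΣv² − (Σv)²)]
Numerator: 5×3219.44 − 127.3×128.1 = -209.93
Denominator: √[(16403.75 − 16205.29)(16654.95 − 16409.61)] = √[198.46 × 245.34] = 220.6585
r = -209.93 / 220.6585 ≈ -0.9514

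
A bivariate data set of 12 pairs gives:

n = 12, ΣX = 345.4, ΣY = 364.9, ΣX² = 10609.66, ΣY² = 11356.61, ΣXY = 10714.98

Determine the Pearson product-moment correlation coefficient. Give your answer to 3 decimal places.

0.508

r = (nΣXY − ΣXΣY) / √[(nΣX² − (ΣX)²)(nΣY² − (ΣY)²)]
Numerator: 12×10714.98 − 345.4×364.9 = 2543.3
Denominator: √[(127315.92 − 119301.16)(136279.32 − 133152.01)] = √[8014.76 × 3127.31] = 5006.4597
r = 2543.3 / 5006.4597 ≈ 0.508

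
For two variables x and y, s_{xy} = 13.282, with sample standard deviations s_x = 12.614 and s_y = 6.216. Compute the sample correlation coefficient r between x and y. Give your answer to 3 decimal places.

r = Cov(x,y) / (s_x · s_y) = 13.282 / (12.614 × 6.216)
  = 13.282 / 78.4086 ≈ 0.169

0.169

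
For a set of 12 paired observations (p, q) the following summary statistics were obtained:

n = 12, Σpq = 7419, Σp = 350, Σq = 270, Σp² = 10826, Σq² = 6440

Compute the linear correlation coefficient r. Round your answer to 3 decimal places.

-0.960

r = (nΣpq − ΣpΣq) / √[(nΣp² − (Σp)²)(nΣq² − (Σq)²)]
Numerator: 12×7419 − 350×270 = -5472
Denominator: √[(129912 − 122500)(77280 − 72900)] = √[7412 × 4380] = 5697.7680
r = -5472 / 5697.7680 ≈ -0.960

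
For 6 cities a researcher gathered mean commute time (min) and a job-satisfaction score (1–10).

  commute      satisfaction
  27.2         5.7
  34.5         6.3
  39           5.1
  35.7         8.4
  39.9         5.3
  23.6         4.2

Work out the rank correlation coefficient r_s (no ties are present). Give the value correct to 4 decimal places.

Rank commute: 2, 3, 5, 4, 6, 1
Rank satisfaction: 4, 5, 2, 6, 3, 1
d = rank(commute) − rank(satisfaction): -2, -2, 3, -2, 3, 0; Σd² = 30
ρ = 1 − 6Σd² / [n(n²−1)] = 1 − 6×30 / (6×35) = 1 − 180/210 ≈ 0.1429

0.1429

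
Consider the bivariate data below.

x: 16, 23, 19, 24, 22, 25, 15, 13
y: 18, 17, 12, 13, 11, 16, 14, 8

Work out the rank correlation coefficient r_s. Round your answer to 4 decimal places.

0.3095

Rank x: 3, 6, 4, 7, 5, 8, 2, 1
Rank y: 8, 7, 3, 4, 2, 6, 5, 1
d = rank(x) − rank(y): -5, -1, 1, 3, 3, 2, -3, 0; Σd² = 58
ρ = 1 − 6Σd² / [n(n²−1)] = 1 − 6×58 / (8×63) = 1 − 348/504 ≈ 0.3095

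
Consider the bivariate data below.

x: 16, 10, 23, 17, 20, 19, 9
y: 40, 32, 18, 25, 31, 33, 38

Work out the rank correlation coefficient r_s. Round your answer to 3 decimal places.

-0.679

Rank x: 3, 2, 7, 4, 6, 5, 1
Rank y: 7, 4, 1, 2, 3, 5, 6
d = rank(x) − rank(y): -4, -2, 6, 2, 3, 0, -5; Σd² = 94
ρ = 1 − 6Σd² / [n(n²−1)] = 1 − 6×94 / (7×48) = 1 − 564/336 ≈ -0.679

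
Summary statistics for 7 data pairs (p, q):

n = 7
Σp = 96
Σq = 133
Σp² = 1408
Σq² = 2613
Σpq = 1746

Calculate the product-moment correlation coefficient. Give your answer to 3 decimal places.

r = (nΣpq − ΣpΣq) / √[(nΣp² − (Σp)²)(nΣq² − (Σq)²)]
Numerator: 7×1746 − 96×133 = -546
Denominator: √[(9856 − 9216)(18291 − 17689)] = √[640 × 602] = 620.7093
r = -546 / 620.7093 ≈ -0.880

-0.880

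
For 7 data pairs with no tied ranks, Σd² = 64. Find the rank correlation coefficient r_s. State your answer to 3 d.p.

ρ = 1 − 6Σd² / [n(n²−1)] = 1 − 6×64 / (7×48)
  = 1 − 384/336 = 1 − 1.1429 ≈ -0.143

-0.143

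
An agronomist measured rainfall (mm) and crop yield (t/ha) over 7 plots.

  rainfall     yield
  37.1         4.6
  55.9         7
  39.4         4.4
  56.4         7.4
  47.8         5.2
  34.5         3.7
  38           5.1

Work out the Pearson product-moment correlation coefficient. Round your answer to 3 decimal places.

0.947

n = 7, Σx = 309.1, Σy = 37.4, Σx² = 14153.63, Σy² = 211.02, Σxy = 1722.69
nΣxy − ΣxΣy = 12058.83 − 11560.34 = 498.49
nΣx² − (Σx)² = 99075.41 − 95542.81 = 3532.6; nΣy² − (Σy)² = 1477.14 − 1398.76 = 78.38
r = 498.49 / √(3532.6 × 78.38) = 498.49 / 526.1988 ≈ 0.947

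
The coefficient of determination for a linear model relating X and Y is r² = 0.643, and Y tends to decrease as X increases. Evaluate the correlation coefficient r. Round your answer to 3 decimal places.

|r| = √0.643 = 0.802
The association is negative, so r = −0.802.

-0.802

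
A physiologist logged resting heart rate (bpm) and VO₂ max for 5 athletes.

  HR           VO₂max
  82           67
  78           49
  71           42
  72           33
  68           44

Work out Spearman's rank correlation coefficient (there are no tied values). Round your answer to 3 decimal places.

Rank HR: 5, 4, 2, 3, 1
Rank VO₂max: 5, 4, 2, 1, 3
d = rank(HR) − rank(VO₂max): 0, 0, 0, 2, -2; Σd² = 8
ρ = 1 − 6Σd² / [n(n²−1)] = 1 − 6×8 / (5×24) = 1 − 48/120 ≈ 0.600

0.600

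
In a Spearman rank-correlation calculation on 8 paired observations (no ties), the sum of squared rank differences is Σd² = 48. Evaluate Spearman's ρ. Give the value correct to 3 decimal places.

ρ = 1 − 6Σd² / [n(n²−1)] = 1 − 6×48 / (8×63)
  = 1 − 288/504 = 1 − 0.5714 ≈ 0.429

0.429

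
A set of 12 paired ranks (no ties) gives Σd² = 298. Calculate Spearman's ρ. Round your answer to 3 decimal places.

ρ = 1 − 6Σd² / [n(n²−1)] = 1 − 6×298 / (12×143)
  = 1 − 1788/1716 = 1 − 1.0420 ≈ -0.042

-0.042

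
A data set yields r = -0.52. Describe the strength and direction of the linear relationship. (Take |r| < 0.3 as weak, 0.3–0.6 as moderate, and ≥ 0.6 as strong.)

r = -0.52 < 0 so the relationship is negative.
|r| = 0.52, which falls in the moderate range.

moderate negative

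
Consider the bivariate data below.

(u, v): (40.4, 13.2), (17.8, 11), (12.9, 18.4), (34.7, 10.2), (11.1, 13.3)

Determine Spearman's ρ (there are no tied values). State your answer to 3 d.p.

-0.600

Rank u: 5, 3, 2, 4, 1
Rank v: 3, 2, 5, 1, 4
d = rank(u) − rank(v): 2, 1, -3, 3, -3; Σd² = 32
ρ = 1 − 6Σd² / [n(n²−1)] = 1 − 6×32 / (5×24) = 1 − 192/120 ≈ -0.600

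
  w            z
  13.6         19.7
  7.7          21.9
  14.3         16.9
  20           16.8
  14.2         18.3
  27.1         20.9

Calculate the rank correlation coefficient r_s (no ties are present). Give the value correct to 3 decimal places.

Rank w: 2, 1, 4, 5, 3, 6
Rank z: 4, 6, 2, 1, 3, 5
d = rank(w) − rank(z): -2, -5, 2, 4, 0, 1; Σd² = 50
ρ = 1 − 6Σd² / [n(n²−1)] = 1 − 6×50 / (6×35) = 1 − 300/210 ≈ -0.429

-0.429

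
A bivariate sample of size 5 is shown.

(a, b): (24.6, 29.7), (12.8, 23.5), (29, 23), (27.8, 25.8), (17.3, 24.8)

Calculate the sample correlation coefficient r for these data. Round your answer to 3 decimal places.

0.229

n = 5, Σa = 111.5, Σb = 126.8, Σa² = 2682.13, Σb² = 3244.02, Σab = 2844.7
nΣab − ΣaΣb = 14223.5 − 14138.2 = 85.3
nΣa² − (Σa)² = 13410.65 − 12432.25 = 978.4; nΣb² − (Σb)² = 16220.1 − 16078.24 = 141.86
r = 85.3 / √(978.4 × 141.86) = 85.3 / 372.5531 ≈ 0.229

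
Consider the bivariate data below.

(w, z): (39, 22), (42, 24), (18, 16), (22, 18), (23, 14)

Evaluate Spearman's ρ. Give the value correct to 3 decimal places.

Rank w: 4, 5, 1, 2, 3
Rank z: 4, 5, 2, 3, 1
d = rank(w) − rank(z): 0, 0, -1, -1, 2; Σd² = 6
ρ = 1 − 6Σd² / [n(n²−1)] = 1 − 6×6 / (5×24) = 1 − 36/120 ≈ 0.700

0.700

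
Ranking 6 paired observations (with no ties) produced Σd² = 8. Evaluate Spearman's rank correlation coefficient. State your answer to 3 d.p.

ρ = 1 − 6Σd² / [n(n²−1)] = 1 − 6×8 / (6×35)
  = 1 − 48/210 = 1 − 0.2286 ≈ 0.771

0.771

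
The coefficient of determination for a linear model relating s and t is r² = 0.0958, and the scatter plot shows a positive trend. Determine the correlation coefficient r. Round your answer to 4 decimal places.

0.3095

|r| = √0.0958 = 0.3095
The association is positive, so r = 0.3095.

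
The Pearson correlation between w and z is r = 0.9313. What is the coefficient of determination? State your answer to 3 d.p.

r² = (0.9313)² = 0.867

0.867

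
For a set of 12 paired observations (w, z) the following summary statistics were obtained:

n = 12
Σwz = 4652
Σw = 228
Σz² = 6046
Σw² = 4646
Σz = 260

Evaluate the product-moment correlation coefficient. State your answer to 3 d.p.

r = (nΣwz − ΣwΣz) / √[(nΣw² − (Σw)²)(nΣz² − (Σz)²)]
Numerator: 12×4652 − 228×260 = -3456
Denominator: √[(55752 − 51984)(72552 − 67600)] = √[3768 × 4952] = 4319.6222
r = -3456 / 4319.6222 ≈ -0.800

-0.800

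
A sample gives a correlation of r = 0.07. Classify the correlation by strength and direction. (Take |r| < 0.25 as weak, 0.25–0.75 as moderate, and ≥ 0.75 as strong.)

r = 0.07 > 0 so the relationship is positive.
|r| = 0.07, which falls in the weak range.

weak positive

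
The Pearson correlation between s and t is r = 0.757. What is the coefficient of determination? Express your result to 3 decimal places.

0.573

r² = (0.757)² = 0.573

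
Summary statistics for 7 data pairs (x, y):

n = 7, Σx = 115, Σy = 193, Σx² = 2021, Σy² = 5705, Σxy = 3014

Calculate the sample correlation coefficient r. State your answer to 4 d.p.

-0.6971

r = (nΣxy − ΣxΣy) / √[(nΣx² − (Σx)²)(nΣy² − (Σy)²)]
Numerator: 7×3014 − 115×193 = -1097
Denominator: √[(14147 − 13225)(39935 − 37249)] = √[922 × 2686] = 1573.6874
r = -1097 / 1573.6874 ≈ -0.6971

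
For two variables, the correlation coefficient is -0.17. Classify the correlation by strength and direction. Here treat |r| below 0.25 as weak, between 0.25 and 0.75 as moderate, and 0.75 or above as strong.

r = -0.17 < 0 so the relationship is negative.
|r| = 0.17, which falls in the weak range.

weak negative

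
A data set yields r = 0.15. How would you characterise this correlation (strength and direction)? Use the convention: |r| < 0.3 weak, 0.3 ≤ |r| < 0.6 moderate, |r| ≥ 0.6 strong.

r = 0.15 > 0 so the relationship is positive.
|r| = 0.15, which falls in the weak range.

weak positive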